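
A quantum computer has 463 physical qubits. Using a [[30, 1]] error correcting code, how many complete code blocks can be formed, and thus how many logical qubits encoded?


Each code block uses 30 physical qubits for 1 logical qubit(s).
Number of complete blocks = floor(463 / 30) = 15
Logical qubits = 15 * 1
= 15

15


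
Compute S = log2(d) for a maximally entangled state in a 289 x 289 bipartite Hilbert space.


For a maximally entangled state in d x d:
S = log2(d) = log2(289)
= 8.1749

8.1749


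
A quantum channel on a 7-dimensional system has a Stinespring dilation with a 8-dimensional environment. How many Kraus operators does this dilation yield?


Tracing out the environment in an orthonormal basis {|i>_E} gives Kraus operators K_i = <i|_E U |0>_E.
Number of Kraus operators = dim(H_env) = d_env
= 8

8


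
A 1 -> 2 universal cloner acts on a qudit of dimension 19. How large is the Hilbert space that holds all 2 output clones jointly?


Output space = H^(tensor 2) where dim(H) = 19
dim = 19^2
= 361

361


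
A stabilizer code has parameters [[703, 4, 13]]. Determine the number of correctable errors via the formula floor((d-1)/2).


Code parameters: [[703, 4, 13]], distance d = 13.
Number of correctable errors = floor((d-1)/2)
= floor((13 - 1)/2)
= floor(12/2)
= 6

6


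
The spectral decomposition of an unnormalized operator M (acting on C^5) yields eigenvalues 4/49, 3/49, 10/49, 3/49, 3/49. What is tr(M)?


tr(M) = sum of eigenvalues
= 4/49 + 3/49 + 10/49 + 3/49 + 3/49
= 23/49
= 0.4694

0.4694


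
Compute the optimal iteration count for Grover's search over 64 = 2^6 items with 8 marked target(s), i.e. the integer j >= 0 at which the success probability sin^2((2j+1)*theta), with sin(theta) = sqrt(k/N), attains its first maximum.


After j Grover iterations the success probability is P(j) = sin^2((2j+1)*theta), where sin(theta) = sqrt(k/N).
N = 2^6 = 64, k = 8
sin(theta) = sqrt(k/N) = 0.3535533906
theta = arcsin(sqrt(k/N)) = 0.3613671239 rad
P(j) reaches its first maximum when (2j+1)*theta is as close as possible to pi/2, i.e. j = round(pi/(4*theta) - 1/2).
pi/(4*theta) - 1/2 = 1.6734
(For comparison, the common estimate pi/4 * sqrt(N/k) = 2.2214; the exact maximiser is used here.)
Optimal iterations = 2

2


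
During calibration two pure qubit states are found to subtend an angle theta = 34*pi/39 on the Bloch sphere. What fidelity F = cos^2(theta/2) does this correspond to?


For states separated by angle theta on Bloch sphere:
F = cos^2(theta/2)
theta = 34*pi/39 = 2.7388
theta/2 = 1.3694
cos(theta/2) = 0.2000
F = 0.0400

0.0400


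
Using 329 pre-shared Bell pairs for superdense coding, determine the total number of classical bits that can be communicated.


Superdense coding allows 2 classical bits per shared entangled pair.
329 pair(s) -> 2 * 329 = 658 classical bits

658


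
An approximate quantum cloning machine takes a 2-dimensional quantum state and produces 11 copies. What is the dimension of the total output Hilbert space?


Output space = H^(tensor 11) where dim(H) = 2
dim = 2^11
= 4 (after 2 factors)
= 8 (after 3 factors)
= 16 (after 4 factors)
= 32 (after 5 factors)
= 64 (after 6 factors)
= 128 (after 7 factors)
= 256 (after 8 factors)
= 512 (after 9 factors)
= 1024 (after 10 factors)
= 2048 (after 11 factors)
= 2048

2048


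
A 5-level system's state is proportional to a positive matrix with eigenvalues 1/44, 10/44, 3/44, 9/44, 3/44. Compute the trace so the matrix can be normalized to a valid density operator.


tr(M) = sum of eigenvalues
= 1/44 + 10/44 + 3/44 + 9/44 + 3/44
= 26/44
= 0.5909

0.5909


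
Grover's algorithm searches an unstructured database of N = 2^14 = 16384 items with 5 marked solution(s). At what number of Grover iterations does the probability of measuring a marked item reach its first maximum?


After j Grover iterations the success probability is P(j) = sin^2((2j+1)*theta), where sin(theta) = sqrt(k/N).
N = 2^14 = 16384, k = 5
sin(theta) = sqrt(k/N) = 0.01746928107
theta = arcsin(sqrt(k/N)) = 0.01747016973 rad
P(j) reaches its first maximum when (2j+1)*theta is as close as possible to pi/2, i.e. j = round(pi/(4*theta) - 1/2).
pi/(4*theta) - 1/2 = 44.4565
(For comparison, the common estimate pi/4 * sqrt(N/k) = 44.9588; the exact maximiser is used here.)
Optimal iterations = 44

44


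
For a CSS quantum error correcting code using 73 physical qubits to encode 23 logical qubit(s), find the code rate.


Code rate R = k/n
= 23/73
= 0.3151

0.3151


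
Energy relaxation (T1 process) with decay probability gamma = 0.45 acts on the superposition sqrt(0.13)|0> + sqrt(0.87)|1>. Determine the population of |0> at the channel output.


For amplitude damping with parameter gamma on state sqrt(a)|0> + sqrt(b)|1>:
alpha^2 = 0.13, beta^2 = 0.87
P(|0>) = alpha^2 + gamma * beta^2
= 0.13 + 0.45 * 0.87
= 0.13 + 0.3915
= 0.5215

0.5215


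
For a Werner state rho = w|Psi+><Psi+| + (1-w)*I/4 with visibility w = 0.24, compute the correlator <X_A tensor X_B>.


|Psi+> = (|01> + |10>)/sqrt(2)
For the pure Bell state, <X_A X_B> = +1 (Bell-state Pauli correlator).
The maximally-mixed part I/4 has tr(I/4 * P tensor P) = 0 for any traceless Pauli P.
So <X_A X_B>_rho = w * (+1) + (1 - w) * 0
= 0.24 * (+1)
= 0.2400

0.2400


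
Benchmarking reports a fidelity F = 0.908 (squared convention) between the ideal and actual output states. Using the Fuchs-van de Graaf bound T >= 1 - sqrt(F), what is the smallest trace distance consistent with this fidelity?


Fuchs-van de Graaf (squared-fidelity convention): 1 - sqrt(F) <= T <= sqrt(1 - F).
Lower bound: T >= 1 - sqrt(F)
sqrt(F) = sqrt(0.908) = 0.9529
T >= 1 - 0.9529
T >= 0.0471

0.0471


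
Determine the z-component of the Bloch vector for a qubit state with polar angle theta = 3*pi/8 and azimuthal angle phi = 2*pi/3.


theta = 1.1781, phi = 2.0944
r_z = cos(theta) = 0.3827

0.3827


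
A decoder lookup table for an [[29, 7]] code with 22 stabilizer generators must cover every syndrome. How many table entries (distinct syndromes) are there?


Each stabilizer generator gives a binary (+1 or -1) measurement outcome.
With 22 independent generators:
Total syndromes = 2^22
= 4194304

4194304


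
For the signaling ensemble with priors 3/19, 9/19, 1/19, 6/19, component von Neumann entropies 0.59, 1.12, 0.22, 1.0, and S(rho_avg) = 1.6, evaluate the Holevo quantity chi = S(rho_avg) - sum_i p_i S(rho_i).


chi = S(rho) - sum_i p_i * S(rho_i)
Weighted entropy = 3/19 * 0.59 + 9/19 * 1.12 + 1/19 * 0.22 + 6/19 * 1.0
= 0.9511
chi = 1.6 - 0.9511
= 0.6489

0.6489


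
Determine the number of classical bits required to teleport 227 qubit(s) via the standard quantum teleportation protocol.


Quantum teleportation requires 2 classical bits per qubit teleported.
227 qubit(s) -> 2 * 227 = 454 classical bits

454


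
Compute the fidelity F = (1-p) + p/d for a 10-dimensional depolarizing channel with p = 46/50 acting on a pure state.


F = (1-p) + p/d
= (1 - 0.9200) + 0.9200/10
= 0.0800 + 0.0920
= 0.1720

0.1720


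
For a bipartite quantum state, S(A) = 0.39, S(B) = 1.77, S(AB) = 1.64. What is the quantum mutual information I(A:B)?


I(A:B) = S(A) + S(B) - S(AB)
= 0.39 + 1.77 - 1.64
= 0.5200

0.5200


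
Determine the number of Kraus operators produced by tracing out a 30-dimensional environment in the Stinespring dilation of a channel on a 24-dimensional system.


Tracing out the environment in an orthonormal basis {|i>_E} gives Kraus operators K_i = <i|_E U |0>_E.
Number of Kraus operators = dim(H_env) = d_env
= 30

30


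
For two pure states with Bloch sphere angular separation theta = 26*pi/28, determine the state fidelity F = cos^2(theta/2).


For states separated by angle theta on Bloch sphere:
F = cos^2(theta/2)
theta = 26*pi/28 = 2.9172
theta/2 = 1.4586
cos(theta/2) = 0.1120
F = 0.0125

0.0125


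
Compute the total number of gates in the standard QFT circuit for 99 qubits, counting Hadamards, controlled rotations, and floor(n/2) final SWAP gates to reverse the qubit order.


Hadamard gates: 99
Controlled rotations: n*(n-1)/2 = 99*98/2 = 4851
SWAP gates: floor(n/2) = floor(99/2) = 49
Total = 99 + 4851 + 49
= 4999

4999


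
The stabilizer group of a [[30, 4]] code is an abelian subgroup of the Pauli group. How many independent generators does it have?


For an [[n,k]] stabilizer code:
Number of stabilizer generators = n - k
= 30 - 4
= 26

26


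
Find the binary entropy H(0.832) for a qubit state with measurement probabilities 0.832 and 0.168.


S = -p*log2(p) - (1-p)*log2(1-p)
p = 0.8320, 1-p = 0.1680
= -0.8320 * log2(0.8320) - 0.1680 * log2(0.1680)
= -(-0.2208) - (-0.4323)
= 0.6531

0.6531


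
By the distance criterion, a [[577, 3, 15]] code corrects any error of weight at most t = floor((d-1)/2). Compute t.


Code parameters: [[577, 3, 15]], distance d = 15.
Number of correctable errors = floor((d-1)/2)
= floor((15 - 1)/2)
= floor(14/2)
= 7

7


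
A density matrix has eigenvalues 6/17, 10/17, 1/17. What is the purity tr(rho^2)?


tr(rho^2) = sum of eigenvalues squared
= (6/17)^2 + (10/17)^2 + (1/17)^2
= (36 + 100 + 1) / 289
= 137/289
= 0.4740

0.4740


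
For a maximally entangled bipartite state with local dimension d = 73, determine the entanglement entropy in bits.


For a maximally entangled state in d x d:
S = log2(d) = log2(73)
= 6.1898

6.1898


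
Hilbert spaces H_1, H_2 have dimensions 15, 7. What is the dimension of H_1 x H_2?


dim(H_1 x H_2) = 15 * 7
= 105

105


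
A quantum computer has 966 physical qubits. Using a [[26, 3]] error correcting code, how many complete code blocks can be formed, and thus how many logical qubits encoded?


Each code block uses 26 physical qubits for 3 logical qubit(s).
Number of complete blocks = floor(966 / 26) = 37
Logical qubits = 37 * 3
= 111

111


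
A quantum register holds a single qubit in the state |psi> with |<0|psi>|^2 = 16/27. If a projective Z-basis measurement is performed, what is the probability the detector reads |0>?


|alpha|^2 = 16/27 = 0.5926
|beta|^2 = 1 - 16/27 = 11/27 = 0.4074
P(|0>) = |alpha|^2 = 0.5926

0.5926


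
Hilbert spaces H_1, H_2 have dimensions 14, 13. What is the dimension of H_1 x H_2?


dim(H_1 x H_2) = 14 * 13
= 182

182


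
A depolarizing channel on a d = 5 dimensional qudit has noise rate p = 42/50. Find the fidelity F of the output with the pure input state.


F = (1-p) + p/d
= (1 - 0.8400) + 0.8400/5
= 0.1600 + 0.1680
= 0.3280

0.3280


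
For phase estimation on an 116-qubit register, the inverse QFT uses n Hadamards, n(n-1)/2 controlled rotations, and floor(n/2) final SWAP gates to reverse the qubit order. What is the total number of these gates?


Hadamard gates: 116
Controlled rotations: n*(n-1)/2 = 116*115/2 = 6670
SWAP gates: floor(n/2) = floor(116/2) = 58
Total = 116 + 6670 + 58
= 6844

6844


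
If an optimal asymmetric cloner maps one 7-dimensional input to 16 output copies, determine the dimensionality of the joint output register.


Output space = H^(tensor 16) where dim(H) = 7
dim = 7^16
= 49 (after 2 factors)
= 343 (after 3 factors)
= 2401 (after 4 factors)
= 16807 (after 5 factors)
= 117649 (after 6 factors)
= 823543 (after 7 factors)
= 5764801 (after 8 factors)
= 40353607 (after 9 factors)
= 282475249 (after 10 factors)
= 1977326743 (after 11 factors)
= 13841287201 (after 12 factors)
= 96889010407 (after 13 factors)
= 678223072849 (after 14 factors)
= 4747561509943 (after 15 factors)
= 33232930569601 (after 16 factors)
= 33232930569601

33232930569601


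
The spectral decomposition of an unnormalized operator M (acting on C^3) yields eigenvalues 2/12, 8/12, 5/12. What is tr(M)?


tr(M) = sum of eigenvalues
= 2/12 + 8/12 + 5/12
= 15/12
= 1.2500

1.2500


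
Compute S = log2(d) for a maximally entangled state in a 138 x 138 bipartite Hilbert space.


For a maximally entangled state in d x d:
S = log2(d) = log2(138)
= 7.1085

7.1085


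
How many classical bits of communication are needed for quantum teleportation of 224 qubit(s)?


Quantum teleportation requires 2 classical bits per qubit teleported.
224 qubit(s) -> 2 * 224 = 448 classical bits

448


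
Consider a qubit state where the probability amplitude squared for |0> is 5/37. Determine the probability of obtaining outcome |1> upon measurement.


|alpha|^2 = 5/37 = 0.1351
|beta|^2 = 1 - 5/37 = 32/37 = 0.8649
P(|1>) = |beta|^2 = 0.8649

0.8649


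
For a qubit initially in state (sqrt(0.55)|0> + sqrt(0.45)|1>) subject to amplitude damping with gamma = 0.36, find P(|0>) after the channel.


For amplitude damping with parameter gamma on state sqrt(a)|0> + sqrt(b)|1>:
alpha^2 = 0.55, beta^2 = 0.45
P(|0>) = alpha^2 + gamma * beta^2
= 0.55 + 0.36 * 0.45
= 0.55 + 0.1620
= 0.7120

0.7120


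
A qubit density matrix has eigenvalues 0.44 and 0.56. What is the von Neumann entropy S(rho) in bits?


S = -p*log2(p) - (1-p)*log2(1-p)
p = 0.4400, 1-p = 0.5600
= -0.4400 * log2(0.4400) - 0.5600 * log2(0.5600)
= -(-0.5211) - (-0.4684)
= 0.9896

0.9896


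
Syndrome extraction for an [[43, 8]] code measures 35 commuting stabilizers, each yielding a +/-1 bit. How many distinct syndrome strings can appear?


Each stabilizer generator gives a binary (+1 or -1) measurement outcome.
With 35 independent generators:
Total syndromes = 2^35
= 34359738368

34359738368


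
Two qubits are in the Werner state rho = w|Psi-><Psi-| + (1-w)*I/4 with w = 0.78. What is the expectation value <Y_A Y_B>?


|Psi-> = (|01> - |10>)/sqrt(2)
For the pure Bell state, <Y_A Y_B> = -1 (Bell-state Pauli correlator).
The maximally-mixed part I/4 has tr(I/4 * P tensor P) = 0 for any traceless Pauli P.
So <Y_A Y_B>_rho = w * (-1) + (1 - w) * 0
= 0.78 * (-1)
= -0.7800

-0.7800


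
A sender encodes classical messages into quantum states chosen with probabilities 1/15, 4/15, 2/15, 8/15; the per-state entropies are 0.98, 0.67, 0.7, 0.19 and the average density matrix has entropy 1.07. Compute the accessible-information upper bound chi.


chi = S(rho) - sum_i p_i * S(rho_i)
Weighted entropy = 1/15 * 0.98 + 4/15 * 0.67 + 2/15 * 0.7 + 8/15 * 0.19
= 0.4387
chi = 1.07 - 0.4387
= 0.6313

0.6313


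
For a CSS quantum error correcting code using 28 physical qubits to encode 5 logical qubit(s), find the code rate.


Code rate R = k/n
= 5/28
= 0.1786

0.1786


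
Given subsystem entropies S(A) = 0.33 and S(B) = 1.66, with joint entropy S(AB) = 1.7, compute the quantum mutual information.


I(A:B) = S(A) + S(B) - S(AB)
= 0.33 + 1.66 - 1.7
= 0.2900

0.2900


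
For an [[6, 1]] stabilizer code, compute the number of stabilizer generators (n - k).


For an [[n,k]] stabilizer code:
Number of stabilizer generators = n - k
= 6 - 1
= 5

5


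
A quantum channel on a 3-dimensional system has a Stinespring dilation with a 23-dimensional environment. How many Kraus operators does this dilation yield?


Tracing out the environment in an orthonormal basis {|i>_E} gives Kraus operators K_i = <i|_E U |0>_E.
Number of Kraus operators = dim(H_env) = d_env
= 23

23


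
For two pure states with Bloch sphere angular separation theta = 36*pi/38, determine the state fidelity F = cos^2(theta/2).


For states separated by angle theta on Bloch sphere:
F = cos^2(theta/2)
theta = 36*pi/38 = 2.9762
theta/2 = 1.4881
cos(theta/2) = 0.0826
F = 0.0068

0.0068


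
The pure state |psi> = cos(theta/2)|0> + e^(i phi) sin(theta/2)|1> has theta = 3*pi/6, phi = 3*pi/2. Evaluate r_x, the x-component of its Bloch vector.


theta = 1.5708, phi = 4.7124
r_x = sin(theta)*cos(phi) = 1.0000 * 0.0000
r_x = 0.0000

0.0000


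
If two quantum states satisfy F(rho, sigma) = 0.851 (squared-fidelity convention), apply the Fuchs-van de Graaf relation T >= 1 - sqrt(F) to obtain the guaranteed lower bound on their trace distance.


Fuchs-van de Graaf (squared-fidelity convention): 1 - sqrt(F) <= T <= sqrt(1 - F).
Lower bound: T >= 1 - sqrt(F)
sqrt(F) = sqrt(0.851) = 0.9225
T >= 1 - 0.9225
T >= 0.0775

0.0775


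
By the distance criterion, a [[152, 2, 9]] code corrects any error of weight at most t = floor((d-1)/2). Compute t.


Code parameters: [[152, 2, 9]], distance d = 9.
Number of correctable errors = floor((d-1)/2)
= floor((9 - 1)/2)
= floor(8/2)
= 4

4


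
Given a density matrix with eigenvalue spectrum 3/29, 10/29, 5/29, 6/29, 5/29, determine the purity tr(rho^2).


tr(rho^2) = sum of eigenvalues squared
= (3/29)^2 + (10/29)^2 + (5/29)^2 + (6/29)^2 + (5/29)^2
= (9 + 100 + 25 + 36 + 25) / 841
= 195/841
= 0.2319

0.2319


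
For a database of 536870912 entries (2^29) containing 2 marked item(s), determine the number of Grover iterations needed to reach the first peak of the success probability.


After j Grover iterations the success probability is P(j) = sin^2((2j+1)*theta), where sin(theta) = sqrt(k/N).
N = 2^29 = 536870912, k = 2
sin(theta) = sqrt(k/N) = 6.103515625e-05
theta = arcsin(sqrt(k/N)) = 6.103515629e-05 rad
P(j) reaches its first maximum when (2j+1)*theta is as close as possible to pi/2, i.e. j = round(pi/(4*theta) - 1/2).
pi/(4*theta) - 1/2 = 12867.4635
(For comparison, the common estimate pi/4 * sqrt(N/k) = 12867.9635; the exact maximiser is used here.)
Optimal iterations = 12867

12867


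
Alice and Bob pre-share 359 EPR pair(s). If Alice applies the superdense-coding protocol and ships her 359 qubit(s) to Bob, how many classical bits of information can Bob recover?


Superdense coding allows 2 classical bits per shared entangled pair.
359 pair(s) -> 2 * 359 = 718 classical bits

718


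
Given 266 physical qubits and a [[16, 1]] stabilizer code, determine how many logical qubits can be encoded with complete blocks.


Each code block uses 16 physical qubits for 1 logical qubit(s).
Number of complete blocks = floor(266 / 16) = 16
Logical qubits = 16 * 1
= 16

16


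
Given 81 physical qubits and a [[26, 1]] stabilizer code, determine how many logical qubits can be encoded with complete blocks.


Each code block uses 26 physical qubits for 1 logical qubit(s).
Number of complete blocks = floor(81 / 26) = 3
Logical qubits = 3 * 1
= 3

3


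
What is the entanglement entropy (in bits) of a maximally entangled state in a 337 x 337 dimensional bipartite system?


For a maximally entangled state in d x d:
S = log2(d) = log2(337)
= 8.3966

8.3966


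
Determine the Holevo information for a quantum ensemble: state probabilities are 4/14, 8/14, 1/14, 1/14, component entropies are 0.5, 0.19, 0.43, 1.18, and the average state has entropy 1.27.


chi = S(rho) - sum_i p_i * S(rho_i)
Weighted entropy = 4/14 * 0.5 + 8/14 * 0.19 + 1/14 * 0.43 + 1/14 * 1.18
= 0.3664
chi = 1.27 - 0.3664
= 0.9036

0.9036


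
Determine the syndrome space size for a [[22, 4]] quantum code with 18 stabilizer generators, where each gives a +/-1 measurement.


Each stabilizer generator gives a binary (+1 or -1) measurement outcome.
With 18 independent generators:
Total syndromes = 2^18
= 262144

262144


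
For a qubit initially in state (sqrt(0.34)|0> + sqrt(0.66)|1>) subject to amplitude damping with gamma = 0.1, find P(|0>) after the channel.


For amplitude damping with parameter gamma on state sqrt(a)|0> + sqrt(b)|1>:
alpha^2 = 0.34, beta^2 = 0.66
P(|0>) = alpha^2 + gamma * beta^2
= 0.34 + 0.1 * 0.66
= 0.34 + 0.0660
= 0.4060

0.4060


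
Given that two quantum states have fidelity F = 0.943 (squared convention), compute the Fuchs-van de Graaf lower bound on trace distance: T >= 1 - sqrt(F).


Fuchs-van de Graaf (squared-fidelity convention): 1 - sqrt(F) <= T <= sqrt(1 - F).
Lower bound: T >= 1 - sqrt(F)
sqrt(F) = sqrt(0.943) = 0.9711
T >= 1 - 0.9711
T >= 0.0289

0.0289


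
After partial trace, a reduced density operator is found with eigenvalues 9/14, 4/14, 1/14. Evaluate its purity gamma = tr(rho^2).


tr(rho^2) = sum of eigenvalues squared
= (9/14)^2 + (4/14)^2 + (1/14)^2
= (81 + 16 + 1) / 196
= 98/196
= 0.5000

0.5000


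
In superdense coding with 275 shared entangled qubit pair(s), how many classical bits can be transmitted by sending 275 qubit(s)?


Superdense coding allows 2 classical bits per shared entangled pair.
275 pair(s) -> 2 * 275 = 550 classical bits

550


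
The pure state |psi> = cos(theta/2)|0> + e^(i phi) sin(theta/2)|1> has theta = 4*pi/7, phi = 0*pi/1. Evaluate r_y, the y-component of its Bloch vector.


theta = 1.7952, phi = 0.0000
r_y = sin(theta)*sin(phi) = 0.9749 * 0.0000
r_y = 0.0000

0.0000


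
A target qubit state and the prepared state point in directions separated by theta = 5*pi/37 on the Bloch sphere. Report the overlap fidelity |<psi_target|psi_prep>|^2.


For states separated by angle theta on Bloch sphere:
F = cos^2(theta/2)
theta = 5*pi/37 = 0.4245
theta/2 = 0.2123
cos(theta/2) = 0.9776
F = 0.9556

0.9556


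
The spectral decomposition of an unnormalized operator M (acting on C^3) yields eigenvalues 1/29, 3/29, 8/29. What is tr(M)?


tr(M) = sum of eigenvalues
= 1/29 + 3/29 + 8/29
= 12/29
= 0.4138

0.4138


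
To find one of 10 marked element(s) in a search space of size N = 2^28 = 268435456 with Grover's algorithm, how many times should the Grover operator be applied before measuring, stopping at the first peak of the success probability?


After j Grover iterations the success probability is P(j) = sin^2((2j+1)*theta), where sin(theta) = sqrt(k/N).
N = 2^28 = 268435456, k = 10
sin(theta) = sqrt(k/N) = 0.0001930101111
theta = arcsin(sqrt(k/N)) = 0.0001930101123 rad
P(j) reaches its first maximum when (2j+1)*theta is as close as possible to pi/2, i.e. j = round(pi/(4*theta) - 1/2).
pi/(4*theta) - 1/2 = 4068.7073
(For comparison, the common estimate pi/4 * sqrt(N/k) = 4069.2074; the exact maximiser is used here.)
Optimal iterations = 4069

4069


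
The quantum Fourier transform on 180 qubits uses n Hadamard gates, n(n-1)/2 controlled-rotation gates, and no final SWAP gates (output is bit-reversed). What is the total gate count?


Hadamard gates: 180
Controlled rotations: n*(n-1)/2 = 180*179/2 = 16110
SWAP gates: 0 (omitted)
Total = 180 + 16110
= 16290

16290


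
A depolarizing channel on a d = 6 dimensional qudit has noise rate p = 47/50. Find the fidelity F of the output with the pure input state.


F = (1-p) + p/d
= (1 - 0.9400) + 0.9400/6
= 0.0600 + 0.1567
= 0.2167

0.2167


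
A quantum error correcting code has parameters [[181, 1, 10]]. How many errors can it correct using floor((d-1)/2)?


Code parameters: [[181, 1, 10]], distance d = 10.
Number of correctable errors = floor((d-1)/2)
= floor((10 - 1)/2)
= floor(9/2)
= 4

4


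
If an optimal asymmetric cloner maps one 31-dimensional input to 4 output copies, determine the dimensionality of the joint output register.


Output space = H^(tensor 4) where dim(H) = 31
dim = 31^4
= 961 (after 2 factors)
= 29791 (after 3 factors)
= 923521 (after 4 factors)
= 923521

923521


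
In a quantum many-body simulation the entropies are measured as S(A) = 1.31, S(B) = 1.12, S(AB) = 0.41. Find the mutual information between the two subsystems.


I(A:B) = S(A) + S(B) - S(AB)
= 1.31 + 1.12 - 0.41
= 2.0200

2.0200


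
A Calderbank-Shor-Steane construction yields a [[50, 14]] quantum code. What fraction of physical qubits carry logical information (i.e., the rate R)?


Code rate R = k/n
= 14/50
= 0.2800

0.2800


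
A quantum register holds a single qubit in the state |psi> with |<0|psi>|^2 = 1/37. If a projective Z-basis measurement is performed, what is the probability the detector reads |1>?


|alpha|^2 = 1/37 = 0.0270
|beta|^2 = 1 - 1/37 = 36/37 = 0.9730
P(|1>) = |beta|^2 = 0.9730

0.9730


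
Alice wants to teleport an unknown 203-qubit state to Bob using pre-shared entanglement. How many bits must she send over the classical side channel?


Quantum teleportation requires 2 classical bits per qubit teleported.
203 qubit(s) -> 2 * 203 = 406 classical bits

406


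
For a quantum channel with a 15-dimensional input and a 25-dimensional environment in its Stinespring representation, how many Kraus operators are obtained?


Tracing out the environment in an orthonormal basis {|i>_E} gives Kraus operators K_i = <i|_E U |0>_E.
Number of Kraus operators = dim(H_env) = d_env
= 25

25


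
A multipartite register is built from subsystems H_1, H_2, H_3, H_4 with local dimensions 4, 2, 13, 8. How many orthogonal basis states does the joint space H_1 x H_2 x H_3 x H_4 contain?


dim(H_1 x H_2 x H_3 x H_4) = 4 * 2 * 13 * 8
= 8 * 13 * 8
= 104 * 8
= 832

832


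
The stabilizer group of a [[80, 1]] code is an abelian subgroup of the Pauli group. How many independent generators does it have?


For an [[n,k]] stabilizer code:
Number of stabilizer generators = n - k
= 80 - 1
= 79

79


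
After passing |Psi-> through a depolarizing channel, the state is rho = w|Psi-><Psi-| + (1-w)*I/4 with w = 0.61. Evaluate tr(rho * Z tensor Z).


|Psi-> = (|01> - |10>)/sqrt(2)
For the pure Bell state, <Z_A Z_B> = -1 (Bell-state Pauli correlator).
The maximally-mixed part I/4 has tr(I/4 * P tensor P) = 0 for any traceless Pauli P.
So <Z_A Z_B>_rho = w * (-1) + (1 - w) * 0
= 0.61 * (-1)
= -0.6100

-0.6100


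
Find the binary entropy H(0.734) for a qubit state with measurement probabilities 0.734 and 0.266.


S = -p*log2(p) - (1-p)*log2(1-p)
p = 0.7340, 1-p = 0.2660
= -0.7340 * log2(0.7340) - 0.2660 * log2(0.2660)
= -(-0.3275) - (-0.5082)
= 0.8357

0.8357


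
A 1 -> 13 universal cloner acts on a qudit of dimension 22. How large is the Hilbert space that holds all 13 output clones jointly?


Output space = H^(tensor 13) where dim(H) = 22
dim = 22^13
= 484 (after 2 factors)
= 10648 (after 3 factors)
= 234256 (after 4 factors)
= 5153632 (after 5 factors)
= 113379904 (after 6 factors)
= 2494357888 (after 7 factors)
= 54875873536 (after 8 factors)
= 1207269217792 (after 9 factors)
= 26559922791424 (after 10 factors)
= 584318301411328 (after 11 factors)
= 12855002631049216 (after 12 factors)
= 282810057883082752 (after 13 factors)
= 282810057883082752

282810057883082752


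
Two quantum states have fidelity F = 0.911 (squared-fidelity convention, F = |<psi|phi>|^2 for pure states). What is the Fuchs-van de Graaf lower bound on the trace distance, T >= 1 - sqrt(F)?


Fuchs-van de Graaf (squared-fidelity convention): 1 - sqrt(F) <= T <= sqrt(1 - F).
Lower bound: T >= 1 - sqrt(F)
sqrt(F) = sqrt(0.911) = 0.9545
T >= 1 - 0.9545
T >= 0.0455

0.0455


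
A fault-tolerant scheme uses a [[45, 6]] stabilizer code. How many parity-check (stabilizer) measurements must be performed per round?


For an [[n,k]] stabilizer code:
Number of stabilizer generators = n - k
= 45 - 6
= 39

39


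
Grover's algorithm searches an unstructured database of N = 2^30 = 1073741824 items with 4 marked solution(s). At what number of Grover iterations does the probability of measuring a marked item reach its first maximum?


After j Grover iterations the success probability is P(j) = sin^2((2j+1)*theta), where sin(theta) = sqrt(k/N).
N = 2^30 = 1073741824, k = 4
sin(theta) = sqrt(k/N) = 6.103515625e-05
theta = arcsin(sqrt(k/N)) = 6.103515629e-05 rad
P(j) reaches its first maximum when (2j+1)*theta is as close as possible to pi/2, i.e. j = round(pi/(4*theta) - 1/2).
pi/(4*theta) - 1/2 = 12867.4635
(For comparison, the common estimate pi/4 * sqrt(N/k) = 12867.9635; the exact maximiser is used here.)
Optimal iterations = 12867

12867


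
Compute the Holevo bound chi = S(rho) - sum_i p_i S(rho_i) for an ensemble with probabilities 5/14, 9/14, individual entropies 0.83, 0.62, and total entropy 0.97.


chi = S(rho) - sum_i p_i * S(rho_i)
Weighted entropy = 5/14 * 0.83 + 9/14 * 0.62
= 0.6950
chi = 0.97 - 0.6950
= 0.2750

0.2750


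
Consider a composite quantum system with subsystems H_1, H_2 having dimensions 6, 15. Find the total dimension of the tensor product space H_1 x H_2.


dim(H_1 x H_2) = 6 * 15
= 90

90


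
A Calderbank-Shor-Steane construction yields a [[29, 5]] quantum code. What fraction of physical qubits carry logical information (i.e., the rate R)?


Code rate R = k/n
= 5/29
= 0.1724

0.1724


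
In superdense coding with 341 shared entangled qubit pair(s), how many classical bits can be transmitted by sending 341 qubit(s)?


Superdense coding allows 2 classical bits per shared entangled pair.
341 pair(s) -> 2 * 341 = 682 classical bits

682


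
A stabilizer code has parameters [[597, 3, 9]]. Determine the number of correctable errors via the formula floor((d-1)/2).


Code parameters: [[597, 3, 9]], distance d = 9.
Number of correctable errors = floor((d-1)/2)
= floor((9 - 1)/2)
= floor(8/2)
= 4

4


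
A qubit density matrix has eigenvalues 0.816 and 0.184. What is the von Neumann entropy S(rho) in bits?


S = -p*log2(p) - (1-p)*log2(1-p)
p = 0.8160, 1-p = 0.1840
= -0.8160 * log2(0.8160) - 0.1840 * log2(0.1840)
= -(-0.2394) - (-0.4494)
= 0.6887

0.6887


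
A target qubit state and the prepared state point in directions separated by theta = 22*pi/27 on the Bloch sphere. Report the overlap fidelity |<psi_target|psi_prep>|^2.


For states separated by angle theta on Bloch sphere:
F = cos^2(theta/2)
theta = 22*pi/27 = 2.5598
theta/2 = 1.2799
cos(theta/2) = 0.2868
F = 0.0823

0.0823


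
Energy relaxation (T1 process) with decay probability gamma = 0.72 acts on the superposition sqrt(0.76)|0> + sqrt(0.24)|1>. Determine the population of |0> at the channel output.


For amplitude damping with parameter gamma on state sqrt(a)|0> + sqrt(b)|1>:
alpha^2 = 0.76, beta^2 = 0.24
P(|0>) = alpha^2 + gamma * beta^2
= 0.76 + 0.72 * 0.24
= 0.76 + 0.1728
= 0.9328

0.9328


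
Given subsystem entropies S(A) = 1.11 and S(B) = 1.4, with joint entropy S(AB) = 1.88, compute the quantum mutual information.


I(A:B) = S(A) + S(B) - S(AB)
= 1.11 + 1.4 - 1.88
= 0.6300

0.6300


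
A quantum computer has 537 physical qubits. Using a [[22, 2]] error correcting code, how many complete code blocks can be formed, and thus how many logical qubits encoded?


Each code block uses 22 physical qubits for 2 logical qubit(s).
Number of complete blocks = floor(537 / 22) = 24
Logical qubits = 24 * 2
= 48

48


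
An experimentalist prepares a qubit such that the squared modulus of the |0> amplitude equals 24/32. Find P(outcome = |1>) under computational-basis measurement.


|alpha|^2 = 24/32 = 0.7500
|beta|^2 = 1 - 24/32 = 8/32 = 0.2500
P(|1>) = |beta|^2 = 0.2500

0.2500


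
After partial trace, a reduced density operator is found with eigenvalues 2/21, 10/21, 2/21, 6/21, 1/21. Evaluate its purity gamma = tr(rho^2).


tr(rho^2) = sum of eigenvalues squared
= (2/21)^2 + (10/21)^2 + (2/21)^2 + (6/21)^2 + (1/21)^2
= (4 + 100 + 4 + 36 + 1) / 441
= 145/441
= 0.3288

0.3288


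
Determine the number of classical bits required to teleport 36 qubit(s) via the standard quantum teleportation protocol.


Quantum teleportation requires 2 classical bits per qubit teleported.
36 qubit(s) -> 2 * 36 = 72 classical bits

72


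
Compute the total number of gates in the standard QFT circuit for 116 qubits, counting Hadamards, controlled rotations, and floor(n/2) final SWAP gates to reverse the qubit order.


Hadamard gates: 116
Controlled rotations: n*(n-1)/2 = 116*115/2 = 6670
SWAP gates: floor(n/2) = floor(116/2) = 58
Total = 116 + 6670 + 58
= 6844

6844


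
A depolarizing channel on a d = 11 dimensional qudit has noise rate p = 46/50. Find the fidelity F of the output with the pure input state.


F = (1-p) + p/d
= (1 - 0.9200) + 0.9200/11
= 0.0800 + 0.0836
= 0.1636

0.1636


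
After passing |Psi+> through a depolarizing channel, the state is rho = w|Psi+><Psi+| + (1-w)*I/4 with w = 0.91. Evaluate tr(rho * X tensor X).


|Psi+> = (|01> + |10>)/sqrt(2)
For the pure Bell state, <X_A X_B> = +1 (Bell-state Pauli correlator).
The maximally-mixed part I/4 has tr(I/4 * P tensor P) = 0 for any traceless Pauli P.
So <X_A X_B>_rho = w * (+1) + (1 - w) * 0
= 0.91 * (+1)
= 0.9100

0.9100


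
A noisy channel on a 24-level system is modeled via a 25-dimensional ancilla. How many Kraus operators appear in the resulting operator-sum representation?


Tracing out the environment in an orthonormal basis {|i>_E} gives Kraus operators K_i = <i|_E U |0>_E.
Number of Kraus operators = dim(H_env) = d_env
= 25

25


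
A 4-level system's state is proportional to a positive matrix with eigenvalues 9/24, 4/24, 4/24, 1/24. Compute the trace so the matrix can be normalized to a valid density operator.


tr(M) = sum of eigenvalues
= 9/24 + 4/24 + 4/24 + 1/24
= 18/24
= 0.7500

0.7500


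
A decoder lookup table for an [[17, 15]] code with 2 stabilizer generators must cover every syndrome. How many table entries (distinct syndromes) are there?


Each stabilizer generator gives a binary (+1 or -1) measurement outcome.
With 2 independent generators:
Total syndromes = 2^2
= 4

4


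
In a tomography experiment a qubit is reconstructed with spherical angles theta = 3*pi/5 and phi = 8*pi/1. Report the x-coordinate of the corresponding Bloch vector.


theta = 1.8850, phi = 25.1327
r_x = sin(theta)*cos(phi) = 0.9511 * 1.0000
r_x = 0.9511

0.9511


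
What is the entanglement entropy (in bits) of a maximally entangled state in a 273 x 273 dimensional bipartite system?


For a maximally entangled state in d x d:
S = log2(d) = log2(273)
= 8.0928

8.0928


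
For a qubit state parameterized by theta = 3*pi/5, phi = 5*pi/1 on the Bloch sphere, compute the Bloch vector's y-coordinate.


theta = 1.8850, phi = 15.7080
r_y = sin(theta)*sin(phi) = 0.9511 * 0.0000
r_y = 0.0000

0.0000


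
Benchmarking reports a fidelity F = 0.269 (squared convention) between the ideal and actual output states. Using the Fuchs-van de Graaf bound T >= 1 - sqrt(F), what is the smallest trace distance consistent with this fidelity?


Fuchs-van de Graaf (squared-fidelity convention): 1 - sqrt(F) <= T <= sqrt(1 - F).
Lower bound: T >= 1 - sqrt(F)
sqrt(F) = sqrt(0.269) = 0.5187
T >= 1 - 0.5187
T >= 0.4813

0.4813


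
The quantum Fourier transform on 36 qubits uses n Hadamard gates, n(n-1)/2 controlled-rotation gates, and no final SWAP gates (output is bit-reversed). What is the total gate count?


Hadamard gates: 36
Controlled rotations: n*(n-1)/2 = 36*35/2 = 630
SWAP gates: 0 (omitted)
Total = 36 + 630
= 666

666


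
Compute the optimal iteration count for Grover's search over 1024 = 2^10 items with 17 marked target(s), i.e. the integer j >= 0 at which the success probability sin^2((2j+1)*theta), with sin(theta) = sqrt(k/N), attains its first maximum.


After j Grover iterations the success probability is P(j) = sin^2((2j+1)*theta), where sin(theta) = sqrt(k/N).
N = 2^10 = 1024, k = 17
sin(theta) = sqrt(k/N) = 0.1288470508
theta = arcsin(sqrt(k/N)) = 0.1292062512 rad
P(j) reaches its first maximum when (2j+1)*theta is as close as possible to pi/2, i.e. j = round(pi/(4*theta) - 1/2).
pi/(4*theta) - 1/2 = 5.5786
(For comparison, the common estimate pi/4 * sqrt(N/k) = 6.0956; the exact maximiser is used here.)
Optimal iterations = 6

6


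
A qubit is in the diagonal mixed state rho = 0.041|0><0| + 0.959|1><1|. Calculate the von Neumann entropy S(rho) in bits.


S = -p*log2(p) - (1-p)*log2(1-p)
p = 0.0410, 1-p = 0.9590
= -0.0410 * log2(0.0410) - 0.9590 * log2(0.9590)
= -(-0.1889) - (-0.0579)
= 0.2469

0.2469


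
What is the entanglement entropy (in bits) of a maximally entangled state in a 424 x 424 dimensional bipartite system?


For a maximally entangled state in d x d:
S = log2(d) = log2(424)
= 8.7279

8.7279


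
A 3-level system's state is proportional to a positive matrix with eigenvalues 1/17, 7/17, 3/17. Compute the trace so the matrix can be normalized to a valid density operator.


tr(M) = sum of eigenvalues
= 1/17 + 7/17 + 3/17
= 11/17
= 0.6471

0.6471


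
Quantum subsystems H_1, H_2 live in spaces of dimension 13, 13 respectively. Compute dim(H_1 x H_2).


dim(H_1 x H_2) = 13 * 13
= 169

169


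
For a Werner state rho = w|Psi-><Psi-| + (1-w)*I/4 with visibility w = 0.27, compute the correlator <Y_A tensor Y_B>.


|Psi-> = (|01> - |10>)/sqrt(2)
For the pure Bell state, <Y_A Y_B> = -1 (Bell-state Pauli correlator).
The maximally-mixed part I/4 has tr(I/4 * P tensor P) = 0 for any traceless Pauli P.
So <Y_A Y_B>_rho = w * (-1) + (1 - w) * 0
= 0.27 * (-1)
= -0.2700

-0.2700


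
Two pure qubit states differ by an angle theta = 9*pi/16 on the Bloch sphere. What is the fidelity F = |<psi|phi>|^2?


For states separated by angle theta on Bloch sphere:
F = cos^2(theta/2)
theta = 9*pi/16 = 1.7671
theta/2 = 0.8836
cos(theta/2) = 0.6344
F = 0.4025

0.4025


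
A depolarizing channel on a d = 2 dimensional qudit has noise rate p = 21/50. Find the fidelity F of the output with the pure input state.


F = (1-p) + p/d
= (1 - 0.4200) + 0.4200/2
= 0.5800 + 0.2100
= 0.7900

0.7900


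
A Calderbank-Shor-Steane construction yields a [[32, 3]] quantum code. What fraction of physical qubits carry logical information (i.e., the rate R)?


Code rate R = k/n
= 3/32
= 0.0938

0.0938


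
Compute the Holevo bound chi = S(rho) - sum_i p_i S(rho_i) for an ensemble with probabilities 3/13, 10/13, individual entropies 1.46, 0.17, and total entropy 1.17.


chi = S(rho) - sum_i p_i * S(rho_i)
Weighted entropy = 3/13 * 1.46 + 10/13 * 0.17
= 0.4677
chi = 1.17 - 0.4677
= 0.7023

0.7023


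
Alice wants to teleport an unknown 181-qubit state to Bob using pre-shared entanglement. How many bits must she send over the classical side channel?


Quantum teleportation requires 2 classical bits per qubit teleported.
181 qubit(s) -> 2 * 181 = 362 classical bits

362


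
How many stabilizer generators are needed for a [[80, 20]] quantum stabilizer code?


For an [[n,k]] stabilizer code:
Number of stabilizer generators = n - k
= 80 - 20
= 60

60


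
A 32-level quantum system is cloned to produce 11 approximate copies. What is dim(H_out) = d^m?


Output space = H^(tensor 11) where dim(H) = 32
dim = 32^11
= 1024 (after 2 factors)
= 32768 (after 3 factors)
= 1048576 (after 4 factors)
= 33554432 (after 5 factors)
= 1073741824 (after 6 factors)
= 34359738368 (after 7 factors)
= 1099511627776 (after 8 factors)
= 35184372088832 (after 9 factors)
= 1125899906842624 (after 10 factors)
= 36028797018963968 (after 11 factors)
= 36028797018963968

36028797018963968


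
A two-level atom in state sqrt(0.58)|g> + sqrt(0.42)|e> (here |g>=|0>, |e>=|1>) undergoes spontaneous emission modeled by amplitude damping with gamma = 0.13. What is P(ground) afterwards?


For amplitude damping with parameter gamma on state sqrt(a)|0> + sqrt(b)|1>:
alpha^2 = 0.58, beta^2 = 0.42
P(|0>) = alpha^2 + gamma * beta^2
= 0.58 + 0.13 * 0.42
= 0.58 + 0.0546
= 0.6346

0.6346


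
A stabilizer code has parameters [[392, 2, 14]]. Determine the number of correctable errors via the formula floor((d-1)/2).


Code parameters: [[392, 2, 14]], distance d = 14.
Number of correctable errors = floor((d-1)/2)
= floor((14 - 1)/2)
= floor(13/2)
= 6

6


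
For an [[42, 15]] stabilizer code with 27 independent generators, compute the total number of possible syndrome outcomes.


Each stabilizer generator gives a binary (+1 or -1) measurement outcome.
With 27 independent generators:
Total syndromes = 2^27
= 134217728

134217728


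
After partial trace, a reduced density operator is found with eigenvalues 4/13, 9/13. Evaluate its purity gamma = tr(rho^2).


tr(rho^2) = sum of eigenvalues squared
= (4/13)^2 + (9/13)^2
= (16 + 81) / 169
= 97/169
= 0.5740

0.5740


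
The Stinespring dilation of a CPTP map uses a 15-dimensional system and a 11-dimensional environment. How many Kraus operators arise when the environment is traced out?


Tracing out the environment in an orthonormal basis {|i>_E} gives Kraus operators K_i = <i|_E U |0>_E.
Number of Kraus operators = dim(H_env) = d_env
= 11

11
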